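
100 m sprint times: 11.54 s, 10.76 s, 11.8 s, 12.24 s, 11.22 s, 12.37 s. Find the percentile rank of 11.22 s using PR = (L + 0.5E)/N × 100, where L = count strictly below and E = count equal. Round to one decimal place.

25.0

N = 6.
Strictly below 11.22: 1. Equal to 11.22: 1.
PR = (1 + 0.5·1)/6 × 100 = 25.0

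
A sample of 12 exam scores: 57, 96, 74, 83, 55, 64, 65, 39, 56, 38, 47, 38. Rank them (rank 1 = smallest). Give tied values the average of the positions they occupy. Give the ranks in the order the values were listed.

7, 12, 10, 11, 5, 8, 9, 3, 6, 1.5, 4, 1.5

Sorted (ascending): 38, 38, 39, 47, 55, 56, 57, 64, 65, 74, 83, 96
The 2 values of 38 occupy positions 1–2 → average rank (1+2)/2 = 1.5.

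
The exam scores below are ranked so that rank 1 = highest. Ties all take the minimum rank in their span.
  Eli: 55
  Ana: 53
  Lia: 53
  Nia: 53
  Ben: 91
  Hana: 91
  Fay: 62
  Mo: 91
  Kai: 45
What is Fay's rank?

4

Sorted (descending): 91, 91, 91, 62, 55, 53, 53, 53, 45
The 3 values of 91 occupy positions 1–3 → each gets rank 1.
The 3 values of 53 occupy positions 6–8 → each gets rank 6.
Fay has value 62 → rank 4.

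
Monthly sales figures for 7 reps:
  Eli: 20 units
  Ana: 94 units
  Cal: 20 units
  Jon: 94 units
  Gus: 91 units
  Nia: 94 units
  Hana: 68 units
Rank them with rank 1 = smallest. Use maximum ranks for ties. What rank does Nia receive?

Sorted (ascending): 20, 20, 68, 91, 94, 94, 94
The 2 values of 20 occupy positions 1–2 → each gets rank 2.
The 3 values of 94 occupy positions 5–7 → each gets rank 7.
Nia has value 94 units → rank 7.

7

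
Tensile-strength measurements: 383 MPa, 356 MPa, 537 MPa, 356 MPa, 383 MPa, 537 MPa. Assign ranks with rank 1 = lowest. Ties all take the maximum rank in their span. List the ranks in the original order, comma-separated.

Sorted (ascending): 356, 356, 383, 383, 537, 537
The 2 values of 356 occupy positions 1–2 → each gets rank 2.
The 2 values of 383 occupy positions 3–4 → each gets rank 4.
The 2 values of 537 occupy positions 5–6 → each gets rank 6.

4, 2, 6, 2, 4, 6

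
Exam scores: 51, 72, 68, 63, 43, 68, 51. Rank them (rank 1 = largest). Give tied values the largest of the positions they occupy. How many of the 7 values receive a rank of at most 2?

Sorted (descending): 72, 68, 68, 63, 51, 51, 43
The 2 values of 68 occupy positions 2–3 → each gets rank 3.
The 2 values of 51 occupy positions 5–6 → each gets rank 6.
Ranks ≤ 2: {1} → 1 value.

1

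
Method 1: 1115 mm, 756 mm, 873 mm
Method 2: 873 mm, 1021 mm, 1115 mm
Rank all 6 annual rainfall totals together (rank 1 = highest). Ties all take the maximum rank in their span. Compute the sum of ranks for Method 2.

Sorted (descending): 1115, 1115, 1021, 873, 873, 756
The 2 values of 1115 occupy positions 1–2 → each gets rank 2.
The 2 values of 873 occupy positions 4–5 → each gets rank 5.
Method 2 values → pooled ranks: 873→5, 1021→3, 1115→2
Rank sum = 5 + 3 + 2 = 10

10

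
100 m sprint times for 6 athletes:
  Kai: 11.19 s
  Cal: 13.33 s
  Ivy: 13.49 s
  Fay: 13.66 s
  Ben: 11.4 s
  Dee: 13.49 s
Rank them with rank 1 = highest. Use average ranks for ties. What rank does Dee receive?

2.5

Sorted (descending): 13.66, 13.49, 13.49, 13.33, 11.4, 11.19
The 2 values of 13.49 occupy positions 2–3 → average rank (2+3)/2 = 2.5.
Dee has value 13.49 s → rank 2.5.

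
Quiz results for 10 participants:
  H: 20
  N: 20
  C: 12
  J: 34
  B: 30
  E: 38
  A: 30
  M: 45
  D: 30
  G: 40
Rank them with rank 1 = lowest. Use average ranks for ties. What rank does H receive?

2.5

Sorted (ascending): 12, 20, 20, 30, 30, 30, 34, 38, 40, 45
The 2 values of 20 occupy positions 2–3 → average rank (2+3)/2 = 2.5.
The 3 values of 30 occupy positions 4–6 → average rank 5.
H has value 20 → rank 2.5.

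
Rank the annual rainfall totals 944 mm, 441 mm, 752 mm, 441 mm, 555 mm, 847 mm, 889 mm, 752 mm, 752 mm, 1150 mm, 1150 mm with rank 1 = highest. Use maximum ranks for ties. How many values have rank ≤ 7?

5

Sorted (descending): 1150, 1150, 944, 889, 847, 752, 752, 752, 555, 441, 441
The 2 values of 1150 occupy positions 1–2 → each gets rank 2.
The 3 values of 752 occupy positions 6–8 → each gets rank 8.
The 2 values of 441 occupy positions 10–11 → each gets rank 11.
Ranks ≤ 7: {2, 2, 3, 4, 5} → 5 values.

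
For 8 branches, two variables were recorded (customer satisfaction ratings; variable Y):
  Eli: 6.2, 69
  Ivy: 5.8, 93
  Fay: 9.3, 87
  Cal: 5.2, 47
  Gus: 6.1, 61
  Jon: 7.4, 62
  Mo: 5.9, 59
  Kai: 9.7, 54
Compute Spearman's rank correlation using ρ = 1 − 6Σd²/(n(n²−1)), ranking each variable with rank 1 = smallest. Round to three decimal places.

0.119

Ranks of variable 1: 5, 2, 7, 1, 4, 6, 3, 8
Ranks of variable 2: 6, 8, 7, 1, 4, 5, 3, 2
d = r₁ − r₂: -1, -6, 0, 0, 0, 1, 0, 6
d²: 1, 36, 0, 0, 0, 1, 0, 36; Σd² = 74
ρ = 1 − 6·74/(8·63) = 1 − 444/504 = 0.119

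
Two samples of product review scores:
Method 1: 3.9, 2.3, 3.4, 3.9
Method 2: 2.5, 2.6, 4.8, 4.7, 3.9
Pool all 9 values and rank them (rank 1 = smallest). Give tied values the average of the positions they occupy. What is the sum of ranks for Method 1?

17

Sorted (ascending): 2.3, 2.5, 2.6, 3.4, 3.9, 3.9, 3.9, 4.7, 4.8
The 3 values of 3.9 occupy positions 5–7 → average rank 6.
Method 1 values → pooled ranks: 3.9→6, 2.3→1, 3.4→4, 3.9→6
Rank sum = 6 + 1 + 4 + 6 = 17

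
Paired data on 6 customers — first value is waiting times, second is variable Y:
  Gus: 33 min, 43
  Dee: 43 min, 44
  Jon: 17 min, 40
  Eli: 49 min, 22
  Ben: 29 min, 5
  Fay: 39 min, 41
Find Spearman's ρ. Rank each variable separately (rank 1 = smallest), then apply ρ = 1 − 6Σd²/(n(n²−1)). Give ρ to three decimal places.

Ranks of variable 1: 3, 5, 1, 6, 2, 4
Ranks of variable 2: 5, 6, 3, 2, 1, 4
d = r₁ − r₂: -2, -1, -2, 4, 1, 0
d²: 4, 1, 4, 16, 1, 0; Σd² = 26
ρ = 1 − 6·26/(6·35) = 1 − 156/210 = 0.257

0.257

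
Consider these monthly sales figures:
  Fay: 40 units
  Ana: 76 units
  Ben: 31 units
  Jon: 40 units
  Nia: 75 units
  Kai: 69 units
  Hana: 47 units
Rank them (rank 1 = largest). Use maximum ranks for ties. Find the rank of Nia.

Sorted (descending): 76, 75, 69, 47, 40, 40, 31
The 2 values of 40 occupy positions 5–6 → each gets rank 6.
Nia has value 75 units → rank 2.

2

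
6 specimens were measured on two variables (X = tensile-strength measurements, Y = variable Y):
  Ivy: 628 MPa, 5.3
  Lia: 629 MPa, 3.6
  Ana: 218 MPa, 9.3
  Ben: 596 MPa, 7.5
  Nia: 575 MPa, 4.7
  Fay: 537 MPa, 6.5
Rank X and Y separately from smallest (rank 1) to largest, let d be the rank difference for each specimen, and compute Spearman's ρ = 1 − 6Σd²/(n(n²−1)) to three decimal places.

-0.714

Ranks of variable 1: 5, 6, 1, 4, 3, 2
Ranks of variable 2: 3, 1, 6, 5, 2, 4
d = r₁ − r₂: 2, 5, -5, -1, 1, -2
d²: 4, 25, 25, 1, 1, 4; Σd² = 60
ρ = 1 − 6·60/(6·35) = 1 − 360/210 = -0.714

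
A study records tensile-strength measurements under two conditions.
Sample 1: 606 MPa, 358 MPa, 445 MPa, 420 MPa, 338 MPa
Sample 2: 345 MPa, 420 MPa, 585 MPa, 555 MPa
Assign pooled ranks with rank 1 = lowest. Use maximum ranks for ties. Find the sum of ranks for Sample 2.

22

Sorted (ascending): 338, 345, 358, 420, 420, 445, 555, 585, 606
The 2 values of 420 occupy positions 4–5 → each gets rank 5.
Sample 2 values → pooled ranks: 345→2, 420→5, 585→8, 555→7
Rank sum = 2 + 5 + 8 + 7 = 22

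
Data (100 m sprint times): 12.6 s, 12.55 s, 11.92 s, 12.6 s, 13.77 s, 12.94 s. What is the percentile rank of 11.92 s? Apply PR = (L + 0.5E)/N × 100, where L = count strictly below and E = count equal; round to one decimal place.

8.3

N = 6.
Strictly below 11.92: 0. Equal to 11.92: 1.
PR = (0 + 0.5·1)/6 × 100 = 8.3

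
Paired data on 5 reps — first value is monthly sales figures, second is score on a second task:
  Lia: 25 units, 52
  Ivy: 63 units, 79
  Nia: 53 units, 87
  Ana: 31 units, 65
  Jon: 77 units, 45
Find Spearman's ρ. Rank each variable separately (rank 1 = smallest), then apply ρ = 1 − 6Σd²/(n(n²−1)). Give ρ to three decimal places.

-0.100

Ranks of variable 1: 1, 4, 3, 2, 5
Ranks of variable 2: 2, 4, 5, 3, 1
d = r₁ − r₂: -1, 0, -2, -1, 4
d²: 1, 0, 4, 1, 16; Σd² = 22
ρ = 1 − 6·22/(5·24) = 1 − 132/120 = -0.100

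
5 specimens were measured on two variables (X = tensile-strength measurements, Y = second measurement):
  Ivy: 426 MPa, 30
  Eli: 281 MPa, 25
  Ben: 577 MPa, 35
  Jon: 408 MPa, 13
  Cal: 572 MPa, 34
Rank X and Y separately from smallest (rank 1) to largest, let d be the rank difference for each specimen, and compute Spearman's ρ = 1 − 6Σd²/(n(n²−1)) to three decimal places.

Ranks of variable 1: 3, 1, 5, 2, 4
Ranks of variable 2: 3, 2, 5, 1, 4
d = r₁ − r₂: 0, -1, 0, 1, 0
d²: 0, 1, 0, 1, 0; Σd² = 2
ρ = 1 − 6·2/(5·24) = 1 − 12/120 = 0.900

0.900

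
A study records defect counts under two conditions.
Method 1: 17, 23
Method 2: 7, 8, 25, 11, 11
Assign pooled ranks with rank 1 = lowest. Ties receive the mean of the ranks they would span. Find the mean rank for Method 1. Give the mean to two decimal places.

Sorted (ascending): 7, 8, 11, 11, 17, 23, 25
The 2 values of 11 occupy positions 3–4 → average rank (3+4)/2 = 3.5.
Method 1 values → pooled ranks: 17→5, 23→6
Mean rank = (5 + 6) / 2 = 5.50

5.50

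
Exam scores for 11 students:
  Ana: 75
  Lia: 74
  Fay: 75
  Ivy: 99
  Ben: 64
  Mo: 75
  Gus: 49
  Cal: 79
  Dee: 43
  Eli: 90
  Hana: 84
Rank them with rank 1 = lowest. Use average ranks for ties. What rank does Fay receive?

Sorted (ascending): 43, 49, 64, 74, 75, 75, 75, 79, 84, 90, 99
The 3 values of 75 occupy positions 5–7 → average rank 6.
Fay has value 75 → rank 6.

6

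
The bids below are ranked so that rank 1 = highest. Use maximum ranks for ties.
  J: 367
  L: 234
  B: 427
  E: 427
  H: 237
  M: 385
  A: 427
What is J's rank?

Sorted (descending): 427, 427, 427, 385, 367, 237, 234
The 3 values of 427 occupy positions 1–3 → each gets rank 3.
J has value 367 → rank 5.

5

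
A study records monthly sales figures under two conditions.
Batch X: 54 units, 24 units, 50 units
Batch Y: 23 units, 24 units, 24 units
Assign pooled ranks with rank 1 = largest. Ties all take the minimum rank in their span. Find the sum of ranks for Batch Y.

Sorted (descending): 54, 50, 24, 24, 24, 23
The 3 values of 24 occupy positions 3–5 → each gets rank 3.
Batch Y values → pooled ranks: 23→6, 24→3, 24→3
Rank sum = 6 + 3 + 3 = 12

12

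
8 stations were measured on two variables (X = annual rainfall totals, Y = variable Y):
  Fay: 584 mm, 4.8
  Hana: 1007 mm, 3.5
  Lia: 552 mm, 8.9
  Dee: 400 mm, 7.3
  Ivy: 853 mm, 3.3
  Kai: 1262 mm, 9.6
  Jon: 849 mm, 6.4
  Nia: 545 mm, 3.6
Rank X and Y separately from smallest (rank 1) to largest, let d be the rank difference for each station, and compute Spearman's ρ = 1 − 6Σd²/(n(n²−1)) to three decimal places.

Ranks of variable 1: 4, 7, 3, 1, 6, 8, 5, 2
Ranks of variable 2: 4, 2, 7, 6, 1, 8, 5, 3
d = r₁ − r₂: 0, 5, -4, -5, 5, 0, 0, -1
d²: 0, 25, 16, 25, 25, 0, 0, 1; Σd² = 92
ρ = 1 − 6·92/(8·63) = 1 − 552/504 = -0.095

-0.095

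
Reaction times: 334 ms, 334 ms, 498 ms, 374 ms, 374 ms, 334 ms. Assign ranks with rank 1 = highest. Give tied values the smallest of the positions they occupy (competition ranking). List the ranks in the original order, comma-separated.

4, 4, 1, 2, 2, 4

Sorted (descending): 498, 374, 374, 334, 334, 334
The 2 values of 374 occupy positions 2–3 → each gets rank 2.
The 3 values of 334 occupy positions 4–6 → each gets rank 4.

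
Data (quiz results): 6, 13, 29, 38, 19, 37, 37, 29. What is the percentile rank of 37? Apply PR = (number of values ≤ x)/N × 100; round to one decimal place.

87.5

N = 8.
Strictly below 37: 5. Equal to 37: 2.
PR = 7/8 × 100 = 87.5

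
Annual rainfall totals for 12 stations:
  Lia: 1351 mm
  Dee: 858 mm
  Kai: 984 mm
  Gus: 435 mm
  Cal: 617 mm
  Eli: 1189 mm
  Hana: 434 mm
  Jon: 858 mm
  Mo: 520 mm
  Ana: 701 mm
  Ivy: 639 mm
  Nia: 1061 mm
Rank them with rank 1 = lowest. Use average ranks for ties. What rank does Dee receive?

Sorted (ascending): 434, 435, 520, 617, 639, 701, 858, 858, 984, 1061, 1189, 1351
The 2 values of 858 occupy positions 7–8 → average rank (7+8)/2 = 7.5.
Dee has value 858 mm → rank 7.5.

7.5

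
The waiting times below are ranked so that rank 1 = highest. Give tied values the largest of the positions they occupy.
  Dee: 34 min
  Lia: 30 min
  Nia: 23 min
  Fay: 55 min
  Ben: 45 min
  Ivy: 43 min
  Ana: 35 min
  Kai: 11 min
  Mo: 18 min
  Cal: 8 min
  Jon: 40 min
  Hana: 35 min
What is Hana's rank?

Sorted (descending): 55, 45, 43, 40, 35, 35, 34, 30, 23, 18, 11, 8
The 2 values of 35 occupy positions 5–6 → each gets rank 6.
Hana has value 35 min → rank 6.

6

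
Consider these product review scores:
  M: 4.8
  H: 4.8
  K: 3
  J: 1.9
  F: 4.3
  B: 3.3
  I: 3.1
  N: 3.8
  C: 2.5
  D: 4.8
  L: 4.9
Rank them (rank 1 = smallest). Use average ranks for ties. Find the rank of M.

9

Sorted (ascending): 1.9, 2.5, 3, 3.1, 3.3, 3.8, 4.3, 4.8, 4.8, 4.8, 4.9
The 3 values of 4.8 occupy positions 8–10 → average rank 9.
M has value 4.8 → rank 9.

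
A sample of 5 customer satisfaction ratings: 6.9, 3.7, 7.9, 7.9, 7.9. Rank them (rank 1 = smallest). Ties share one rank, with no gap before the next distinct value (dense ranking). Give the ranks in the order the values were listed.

Sorted (ascending): 3.7, 6.9, 7.9, 7.9, 7.9
The 3 values of 7.9 share dense rank 3.
Remaining distinct values take the next consecutive integers.

2, 1, 3, 3, 3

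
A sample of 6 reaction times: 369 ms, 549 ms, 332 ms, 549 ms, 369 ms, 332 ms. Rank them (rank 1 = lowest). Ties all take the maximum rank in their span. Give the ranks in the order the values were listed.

4, 6, 2, 6, 4, 2

Sorted (ascending): 332, 332, 369, 369, 549, 549
The 2 values of 332 occupy positions 1–2 → each gets rank 2.
The 2 values of 369 occupy positions 3–4 → each gets rank 4.
The 2 values of 549 occupy positions 5–6 → each gets rank 6.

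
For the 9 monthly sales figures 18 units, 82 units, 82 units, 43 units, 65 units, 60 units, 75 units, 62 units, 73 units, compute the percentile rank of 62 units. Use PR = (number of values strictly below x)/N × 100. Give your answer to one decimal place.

N = 9.
Strictly below 62: 3. Equal to 62: 1.
PR = 3/9 × 100 = 33.3

33.3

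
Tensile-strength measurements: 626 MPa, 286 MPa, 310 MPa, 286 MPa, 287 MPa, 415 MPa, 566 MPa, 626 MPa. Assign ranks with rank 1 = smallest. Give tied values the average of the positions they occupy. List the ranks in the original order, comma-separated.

7.5, 1.5, 4, 1.5, 3, 5, 6, 7.5

Sorted (ascending): 286, 286, 287, 310, 415, 566, 626, 626
The 2 values of 286 occupy positions 1–2 → average rank (1+2)/2 = 1.5.
The 2 values of 626 occupy positions 7–8 → average rank (7+8)/2 = 7.5.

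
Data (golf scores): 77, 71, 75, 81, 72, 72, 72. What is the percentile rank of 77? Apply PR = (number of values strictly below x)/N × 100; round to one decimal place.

N = 7.
Strictly below 77: 5. Equal to 77: 1.
PR = 5/7 × 100 = 71.4

71.4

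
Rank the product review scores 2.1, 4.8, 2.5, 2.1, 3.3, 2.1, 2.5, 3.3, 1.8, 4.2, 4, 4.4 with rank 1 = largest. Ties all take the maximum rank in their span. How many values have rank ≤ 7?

6

Sorted (descending): 4.8, 4.4, 4.2, 4, 3.3, 3.3, 2.5, 2.5, 2.1, 2.1, 2.1, 1.8
The 2 values of 3.3 occupy positions 5–6 → each gets rank 6.
The 2 values of 2.5 occupy positions 7–8 → each gets rank 8.
The 3 values of 2.1 occupy positions 9–11 → each gets rank 11.
Ranks ≤ 7: {1, 2, 3, 4, 6, 6} → 6 values.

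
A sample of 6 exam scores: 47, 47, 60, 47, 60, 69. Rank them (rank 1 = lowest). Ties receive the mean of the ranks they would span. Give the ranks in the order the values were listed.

Sorted (ascending): 47, 47, 47, 60, 60, 69
The 3 values of 47 occupy positions 1–3 → average rank 2.
The 2 values of 60 occupy positions 4–5 → average rank (4+5)/2 = 4.5.

2, 2, 4.5, 2, 4.5, 6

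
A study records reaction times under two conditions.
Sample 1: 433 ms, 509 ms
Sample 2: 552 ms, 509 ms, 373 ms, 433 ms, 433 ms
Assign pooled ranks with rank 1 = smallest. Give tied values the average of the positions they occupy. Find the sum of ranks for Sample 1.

Sorted (ascending): 373, 433, 433, 433, 509, 509, 552
The 3 values of 433 occupy positions 2–4 → average rank 3.
The 2 values of 509 occupy positions 5–6 → average rank (5+6)/2 = 5.5.
Sample 1 values → pooled ranks: 433→3, 509→5.5
Rank sum = 3 + 5.5 = 8.5

8.5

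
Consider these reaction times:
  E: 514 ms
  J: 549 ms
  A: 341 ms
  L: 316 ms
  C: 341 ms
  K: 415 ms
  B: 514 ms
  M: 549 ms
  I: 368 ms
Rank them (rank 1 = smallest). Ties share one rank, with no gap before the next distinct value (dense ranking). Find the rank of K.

4

Sorted (ascending): 316, 341, 341, 368, 415, 514, 514, 549, 549
The 2 values of 341 share dense rank 2.
The 2 values of 514 share dense rank 5.
The 2 values of 549 share dense rank 6.
Remaining distinct values take the next consecutive integers.
K has value 415 ms → rank 4.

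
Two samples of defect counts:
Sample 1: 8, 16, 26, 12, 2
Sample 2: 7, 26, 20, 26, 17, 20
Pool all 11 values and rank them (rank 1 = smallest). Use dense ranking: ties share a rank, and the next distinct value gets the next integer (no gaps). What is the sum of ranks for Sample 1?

21

Sorted (ascending): 2, 7, 8, 12, 16, 17, 20, 20, 26, 26, 26
The 2 values of 20 share dense rank 7.
The 3 values of 26 share dense rank 8.
Remaining distinct values take the next consecutive integers.
Sample 1 values → pooled ranks: 8→3, 16→5, 26→8, 12→4, 2→1
Rank sum = 3 + 5 + 8 + 4 + 1 = 21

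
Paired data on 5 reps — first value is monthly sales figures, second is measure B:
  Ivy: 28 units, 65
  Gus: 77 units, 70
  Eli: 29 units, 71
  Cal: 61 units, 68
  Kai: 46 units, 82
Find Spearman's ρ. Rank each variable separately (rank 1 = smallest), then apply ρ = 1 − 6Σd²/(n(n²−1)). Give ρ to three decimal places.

Ranks of variable 1: 1, 5, 2, 4, 3
Ranks of variable 2: 1, 3, 4, 2, 5
d = r₁ − r₂: 0, 2, -2, 2, -2
d²: 0, 4, 4, 4, 4; Σd² = 16
ρ = 1 − 6·16/(5·24) = 1 − 96/120 = 0.200

0.200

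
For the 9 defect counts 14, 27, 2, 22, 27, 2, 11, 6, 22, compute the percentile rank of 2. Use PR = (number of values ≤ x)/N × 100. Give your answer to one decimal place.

22.2

N = 9.
Strictly below 2: 0. Equal to 2: 2.
PR = 2/9 × 100 = 22.2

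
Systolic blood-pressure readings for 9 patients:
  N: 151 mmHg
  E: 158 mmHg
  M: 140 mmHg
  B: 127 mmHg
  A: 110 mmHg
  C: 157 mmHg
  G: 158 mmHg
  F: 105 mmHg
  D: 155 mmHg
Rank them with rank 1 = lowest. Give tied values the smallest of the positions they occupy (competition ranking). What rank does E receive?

Sorted (ascending): 105, 110, 127, 140, 151, 155, 157, 158, 158
The 2 values of 158 occupy positions 8–9 → each gets rank 8.
E has value 158 mmHg → rank 8.

8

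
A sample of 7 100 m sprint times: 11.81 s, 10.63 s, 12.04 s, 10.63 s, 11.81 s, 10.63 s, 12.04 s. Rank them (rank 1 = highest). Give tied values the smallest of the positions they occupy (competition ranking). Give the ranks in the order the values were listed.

Sorted (descending): 12.04, 12.04, 11.81, 11.81, 10.63, 10.63, 10.63
The 2 values of 12.04 occupy positions 1–2 → each gets rank 1.
The 2 values of 11.81 occupy positions 3–4 → each gets rank 3.
The 3 values of 10.63 occupy positions 5–7 → each gets rank 5.

3, 5, 1, 5, 3, 5, 1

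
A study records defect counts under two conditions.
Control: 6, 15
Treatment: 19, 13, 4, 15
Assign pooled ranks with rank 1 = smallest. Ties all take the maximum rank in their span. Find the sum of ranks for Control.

7

Sorted (ascending): 4, 6, 13, 15, 15, 19
The 2 values of 15 occupy positions 4–5 → each gets rank 5.
Control values → pooled ranks: 6→2, 15→5
Rank sum = 2 + 5 = 7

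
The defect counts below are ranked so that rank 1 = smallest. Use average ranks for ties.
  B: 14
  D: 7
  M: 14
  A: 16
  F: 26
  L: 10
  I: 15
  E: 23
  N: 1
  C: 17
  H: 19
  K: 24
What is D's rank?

Sorted (ascending): 1, 7, 10, 14, 14, 15, 16, 17, 19, 23, 24, 26
The 2 values of 14 occupy positions 4–5 → average rank (4+5)/2 = 4.5.
D has value 7 → rank 2.

2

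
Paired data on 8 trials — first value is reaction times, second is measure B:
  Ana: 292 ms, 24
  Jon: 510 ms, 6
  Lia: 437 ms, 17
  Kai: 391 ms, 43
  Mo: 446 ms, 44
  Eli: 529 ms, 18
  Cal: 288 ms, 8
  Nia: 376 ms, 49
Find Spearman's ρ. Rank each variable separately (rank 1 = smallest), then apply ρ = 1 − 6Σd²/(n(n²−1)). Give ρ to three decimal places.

Ranks of variable 1: 2, 7, 5, 4, 6, 8, 1, 3
Ranks of variable 2: 5, 1, 3, 6, 7, 4, 2, 8
d = r₁ − r₂: -3, 6, 2, -2, -1, 4, -1, -5
d²: 9, 36, 4, 4, 1, 16, 1, 25; Σd² = 96
ρ = 1 − 6·96/(8·63) = 1 − 576/504 = -0.143

-0.143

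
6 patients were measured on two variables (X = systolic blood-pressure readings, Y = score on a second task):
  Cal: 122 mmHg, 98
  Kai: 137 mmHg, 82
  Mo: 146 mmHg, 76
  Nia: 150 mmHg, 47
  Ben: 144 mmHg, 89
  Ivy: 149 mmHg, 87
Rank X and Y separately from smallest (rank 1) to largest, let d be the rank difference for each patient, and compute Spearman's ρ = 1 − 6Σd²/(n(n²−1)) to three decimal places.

Ranks of variable 1: 1, 2, 4, 6, 3, 5
Ranks of variable 2: 6, 3, 2, 1, 5, 4
d = r₁ − r₂: -5, -1, 2, 5, -2, 1
d²: 25, 1, 4, 25, 4, 1; Σd² = 60
ρ = 1 − 6·60/(6·35) = 1 − 360/210 = -0.714

-0.714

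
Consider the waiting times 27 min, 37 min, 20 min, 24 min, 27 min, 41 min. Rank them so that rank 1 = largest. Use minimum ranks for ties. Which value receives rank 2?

37

Sorted (descending): 41, 37, 27, 27, 24, 20
The 2 values of 27 occupy positions 3–4 → each gets rank 3.
Rank 2 → value 37.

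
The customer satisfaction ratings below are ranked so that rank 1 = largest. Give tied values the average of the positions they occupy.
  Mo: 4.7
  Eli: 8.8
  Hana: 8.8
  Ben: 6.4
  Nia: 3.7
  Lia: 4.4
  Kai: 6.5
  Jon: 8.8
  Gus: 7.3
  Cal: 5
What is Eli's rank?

2

Sorted (descending): 8.8, 8.8, 8.8, 7.3, 6.5, 6.4, 5, 4.7, 4.4, 3.7
The 3 values of 8.8 occupy positions 1–3 → average rank 2.
Eli has value 8.8 → rank 2.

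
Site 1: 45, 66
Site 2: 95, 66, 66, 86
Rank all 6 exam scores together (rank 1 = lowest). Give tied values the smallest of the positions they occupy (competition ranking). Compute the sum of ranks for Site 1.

3

Sorted (ascending): 45, 66, 66, 66, 86, 95
The 3 values of 66 occupy positions 2–4 → each gets rank 2.
Site 1 values → pooled ranks: 45→1, 66→2
Rank sum = 1 + 2 = 3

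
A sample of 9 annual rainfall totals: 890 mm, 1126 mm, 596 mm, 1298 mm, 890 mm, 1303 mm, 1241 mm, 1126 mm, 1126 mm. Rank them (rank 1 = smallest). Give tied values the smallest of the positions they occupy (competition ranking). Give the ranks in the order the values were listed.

2, 4, 1, 8, 2, 9, 7, 4, 4

Sorted (ascending): 596, 890, 890, 1126, 1126, 1126, 1241, 1298, 1303
The 2 values of 890 occupy positions 2–3 → each gets rank 2.
The 3 values of 1126 occupy positions 4–6 → each gets rank 4.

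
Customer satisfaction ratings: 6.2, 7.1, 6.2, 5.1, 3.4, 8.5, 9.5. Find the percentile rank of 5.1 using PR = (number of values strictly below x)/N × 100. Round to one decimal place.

14.3

N = 7.
Strictly below 5.1: 1. Equal to 5.1: 1.
PR = 1/7 × 100 = 14.3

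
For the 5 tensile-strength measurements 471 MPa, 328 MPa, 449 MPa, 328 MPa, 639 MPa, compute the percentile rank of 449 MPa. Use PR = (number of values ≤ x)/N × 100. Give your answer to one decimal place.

60.0

N = 5.
Strictly below 449: 2. Equal to 449: 1.
PR = 3/5 × 100 = 60.0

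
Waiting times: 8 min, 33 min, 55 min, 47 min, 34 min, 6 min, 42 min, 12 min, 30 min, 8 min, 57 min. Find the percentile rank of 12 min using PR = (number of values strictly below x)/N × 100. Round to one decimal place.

27.3

N = 11.
Strictly below 12: 3. Equal to 12: 1.
PR = 3/11 × 100 = 27.3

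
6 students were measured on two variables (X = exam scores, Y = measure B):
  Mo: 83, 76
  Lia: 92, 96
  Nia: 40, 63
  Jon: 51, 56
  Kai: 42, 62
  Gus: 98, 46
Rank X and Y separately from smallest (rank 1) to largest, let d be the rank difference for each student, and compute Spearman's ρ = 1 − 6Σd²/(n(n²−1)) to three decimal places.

Ranks of variable 1: 4, 5, 1, 3, 2, 6
Ranks of variable 2: 5, 6, 4, 2, 3, 1
d = r₁ − r₂: -1, -1, -3, 1, -1, 5
d²: 1, 1, 9, 1, 1, 25; Σd² = 38
ρ = 1 − 6·38/(6·35) = 1 − 228/210 = -0.086

-0.086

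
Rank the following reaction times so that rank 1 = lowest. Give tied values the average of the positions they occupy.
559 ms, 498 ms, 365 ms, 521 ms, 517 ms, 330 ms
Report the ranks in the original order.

6, 3, 2, 5, 4, 1

Sorted (ascending): 330, 365, 498, 517, 521, 559
No ties — each value takes its position as its rank.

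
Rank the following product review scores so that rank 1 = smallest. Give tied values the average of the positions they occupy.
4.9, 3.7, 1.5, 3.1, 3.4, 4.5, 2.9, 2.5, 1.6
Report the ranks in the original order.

9, 7, 1, 5, 6, 8, 4, 3, 2

Sorted (ascending): 1.5, 1.6, 2.5, 2.9, 3.1, 3.4, 3.7, 4.5, 4.9
No ties — each value takes its position as its rank.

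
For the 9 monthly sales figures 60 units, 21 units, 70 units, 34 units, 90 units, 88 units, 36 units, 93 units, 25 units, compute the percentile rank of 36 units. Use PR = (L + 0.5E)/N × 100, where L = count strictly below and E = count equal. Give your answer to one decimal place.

N = 9.
Strictly below 36: 3. Equal to 36: 1.
PR = (3 + 0.5·1)/9 × 100 = 38.9

38.9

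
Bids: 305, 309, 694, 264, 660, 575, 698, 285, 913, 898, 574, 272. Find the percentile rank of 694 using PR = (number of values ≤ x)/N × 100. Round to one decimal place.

75.0

N = 12.
Strictly below 694: 8. Equal to 694: 1.
PR = 9/12 × 100 = 75.0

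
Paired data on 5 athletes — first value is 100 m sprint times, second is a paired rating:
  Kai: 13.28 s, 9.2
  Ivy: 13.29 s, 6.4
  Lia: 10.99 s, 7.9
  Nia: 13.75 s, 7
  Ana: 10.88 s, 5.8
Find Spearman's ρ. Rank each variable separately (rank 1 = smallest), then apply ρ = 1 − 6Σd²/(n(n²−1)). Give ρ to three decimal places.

0.200

Ranks of variable 1: 3, 4, 2, 5, 1
Ranks of variable 2: 5, 2, 4, 3, 1
d = r₁ − r₂: -2, 2, -2, 2, 0
d²: 4, 4, 4, 4, 0; Σd² = 16
ρ = 1 − 6·16/(5·24) = 1 − 96/120 = 0.200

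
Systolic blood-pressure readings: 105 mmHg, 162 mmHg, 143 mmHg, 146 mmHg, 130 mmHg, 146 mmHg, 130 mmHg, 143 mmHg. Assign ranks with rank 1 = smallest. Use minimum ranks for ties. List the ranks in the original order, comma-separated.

1, 8, 4, 6, 2, 6, 2, 4

Sorted (ascending): 105, 130, 130, 143, 143, 146, 146, 162
The 2 values of 130 occupy positions 2–3 → each gets rank 2.
The 2 values of 143 occupy positions 4–5 → each gets rank 4.
The 2 values of 146 occupy positions 6–7 → each gets rank 6.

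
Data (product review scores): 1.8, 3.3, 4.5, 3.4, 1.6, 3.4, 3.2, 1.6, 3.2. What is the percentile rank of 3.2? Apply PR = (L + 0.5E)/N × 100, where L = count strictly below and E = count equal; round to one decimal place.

44.4

N = 9.
Strictly below 3.2: 3. Equal to 3.2: 2.
PR = (3 + 0.5·2)/9 × 100 = 44.4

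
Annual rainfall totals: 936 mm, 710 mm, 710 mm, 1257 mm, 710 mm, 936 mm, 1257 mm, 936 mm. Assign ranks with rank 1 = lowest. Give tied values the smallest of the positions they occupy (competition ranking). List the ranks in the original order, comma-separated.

4, 1, 1, 7, 1, 4, 7, 4

Sorted (ascending): 710, 710, 710, 936, 936, 936, 1257, 1257
The 3 values of 710 occupy positions 1–3 → each gets rank 1.
The 3 values of 936 occupy positions 4–6 → each gets rank 4.
The 2 values of 1257 occupy positions 7–8 → each gets rank 7.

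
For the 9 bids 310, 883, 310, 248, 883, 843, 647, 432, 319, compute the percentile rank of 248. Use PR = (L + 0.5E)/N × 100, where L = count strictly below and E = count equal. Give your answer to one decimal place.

N = 9.
Strictly below 248: 0. Equal to 248: 1.
PR = (0 + 0.5·1)/9 × 100 = 5.6

5.6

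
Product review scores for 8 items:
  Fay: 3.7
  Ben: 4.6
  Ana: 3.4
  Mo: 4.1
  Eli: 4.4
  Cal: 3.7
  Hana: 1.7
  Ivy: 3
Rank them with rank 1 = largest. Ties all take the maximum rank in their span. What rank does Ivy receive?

Sorted (descending): 4.6, 4.4, 4.1, 3.7, 3.7, 3.4, 3, 1.7
The 2 values of 3.7 occupy positions 4–5 → each gets rank 5.
Ivy has value 3 → rank 7.

7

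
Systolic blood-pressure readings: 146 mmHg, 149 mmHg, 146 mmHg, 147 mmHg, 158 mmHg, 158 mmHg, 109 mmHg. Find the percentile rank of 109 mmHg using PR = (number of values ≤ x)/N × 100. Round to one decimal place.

N = 7.
Strictly below 109: 0. Equal to 109: 1.
PR = 1/7 × 100 = 14.3

14.3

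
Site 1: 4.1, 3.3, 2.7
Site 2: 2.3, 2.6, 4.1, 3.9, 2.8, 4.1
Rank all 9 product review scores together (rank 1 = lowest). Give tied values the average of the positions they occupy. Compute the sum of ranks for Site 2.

Sorted (ascending): 2.3, 2.6, 2.7, 2.8, 3.3, 3.9, 4.1, 4.1, 4.1
The 3 values of 4.1 occupy positions 7–9 → average rank 8.
Site 2 values → pooled ranks: 2.3→1, 2.6→2, 4.1→8, 3.9→6, 2.8→4, 4.1→8
Rank sum = 1 + 2 + 8 + 6 + 4 + 8 = 29

29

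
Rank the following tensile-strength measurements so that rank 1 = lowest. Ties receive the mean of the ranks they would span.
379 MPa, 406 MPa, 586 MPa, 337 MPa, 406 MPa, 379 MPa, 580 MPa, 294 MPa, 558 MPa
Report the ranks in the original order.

3.5, 5.5, 9, 2, 5.5, 3.5, 8, 1, 7

Sorted (ascending): 294, 337, 379, 379, 406, 406, 558, 580, 586
The 2 values of 379 occupy positions 3–4 → average rank (3+4)/2 = 3.5.
The 2 values of 406 occupy positions 5–6 → average rank (5+6)/2 = 5.5.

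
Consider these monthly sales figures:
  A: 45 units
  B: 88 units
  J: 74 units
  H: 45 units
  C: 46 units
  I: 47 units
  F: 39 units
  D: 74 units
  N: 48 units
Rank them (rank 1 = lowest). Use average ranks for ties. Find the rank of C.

Sorted (ascending): 39, 45, 45, 46, 47, 48, 74, 74, 88
The 2 values of 45 occupy positions 2–3 → average rank (2+3)/2 = 2.5.
The 2 values of 74 occupy positions 7–8 → average rank (7+8)/2 = 7.5.
C has value 46 units → rank 4.

4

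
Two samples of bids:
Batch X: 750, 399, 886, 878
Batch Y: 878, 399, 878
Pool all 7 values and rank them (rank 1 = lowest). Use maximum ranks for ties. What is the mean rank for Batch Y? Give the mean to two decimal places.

4.67

Sorted (ascending): 399, 399, 750, 878, 878, 878, 886
The 2 values of 399 occupy positions 1–2 → each gets rank 2.
The 3 values of 878 occupy positions 4–6 → each gets rank 6.
Batch Y values → pooled ranks: 878→6, 399→2, 878→6
Mean rank = (6 + 2 + 6) / 3 = 4.67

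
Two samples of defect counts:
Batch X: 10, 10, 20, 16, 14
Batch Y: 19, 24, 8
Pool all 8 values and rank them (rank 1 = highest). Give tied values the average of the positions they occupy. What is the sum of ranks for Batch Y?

Sorted (descending): 24, 20, 19, 16, 14, 10, 10, 8
The 2 values of 10 occupy positions 6–7 → average rank (6+7)/2 = 6.5.
Batch Y values → pooled ranks: 19→3, 24→1, 8→8
Rank sum = 3 + 1 + 8 = 12

12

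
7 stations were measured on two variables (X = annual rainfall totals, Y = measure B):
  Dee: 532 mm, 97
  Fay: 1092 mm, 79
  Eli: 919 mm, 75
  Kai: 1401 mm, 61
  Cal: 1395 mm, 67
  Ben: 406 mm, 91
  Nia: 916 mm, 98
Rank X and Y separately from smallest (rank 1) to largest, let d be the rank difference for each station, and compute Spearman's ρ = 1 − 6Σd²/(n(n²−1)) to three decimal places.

-0.821

Ranks of variable 1: 2, 5, 4, 7, 6, 1, 3
Ranks of variable 2: 6, 4, 3, 1, 2, 5, 7
d = r₁ − r₂: -4, 1, 1, 6, 4, -4, -4
d²: 16, 1, 1, 36, 16, 16, 16; Σd² = 102
ρ = 1 − 6·102/(7·48) = 1 − 612/336 = -0.821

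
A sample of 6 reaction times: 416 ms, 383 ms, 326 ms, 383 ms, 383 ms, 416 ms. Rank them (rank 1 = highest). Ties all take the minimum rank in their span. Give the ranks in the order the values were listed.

1, 3, 6, 3, 3, 1

Sorted (descending): 416, 416, 383, 383, 383, 326
The 2 values of 416 occupy positions 1–2 → each gets rank 1.
The 3 values of 383 occupy positions 3–5 → each gets rank 3.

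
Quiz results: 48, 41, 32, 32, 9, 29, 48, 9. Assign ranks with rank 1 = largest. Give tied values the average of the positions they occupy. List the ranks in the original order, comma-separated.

Sorted (descending): 48, 48, 41, 32, 32, 29, 9, 9
The 2 values of 48 occupy positions 1–2 → average rank (1+2)/2 = 1.5.
The 2 values of 32 occupy positions 4–5 → average rank (4+5)/2 = 4.5.
The 2 values of 9 occupy positions 7–8 → average rank (7+8)/2 = 7.5.

1.5, 3, 4.5, 4.5, 7.5, 6, 1.5, 7.5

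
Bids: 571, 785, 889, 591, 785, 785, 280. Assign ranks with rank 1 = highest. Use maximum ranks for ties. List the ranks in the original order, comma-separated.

6, 4, 1, 5, 4, 4, 7

Sorted (descending): 889, 785, 785, 785, 591, 571, 280
The 3 values of 785 occupy positions 2–4 → each gets rank 4.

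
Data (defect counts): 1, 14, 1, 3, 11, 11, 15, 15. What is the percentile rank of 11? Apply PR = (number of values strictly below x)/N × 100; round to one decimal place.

N = 8.
Strictly below 11: 3. Equal to 11: 2.
PR = 3/8 × 100 = 37.5

37.5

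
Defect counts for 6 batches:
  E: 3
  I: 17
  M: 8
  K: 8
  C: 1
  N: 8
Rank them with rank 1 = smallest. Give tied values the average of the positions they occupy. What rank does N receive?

4

Sorted (ascending): 1, 3, 8, 8, 8, 17
The 3 values of 8 occupy positions 3–5 → average rank 4.
N has value 8 → rank 4.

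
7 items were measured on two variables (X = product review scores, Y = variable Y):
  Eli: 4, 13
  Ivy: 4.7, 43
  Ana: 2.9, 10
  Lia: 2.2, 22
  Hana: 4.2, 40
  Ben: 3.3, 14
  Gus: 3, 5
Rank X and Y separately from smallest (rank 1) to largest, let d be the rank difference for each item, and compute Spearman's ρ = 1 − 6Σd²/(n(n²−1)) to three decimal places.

Ranks of variable 1: 5, 7, 2, 1, 6, 4, 3
Ranks of variable 2: 3, 7, 2, 5, 6, 4, 1
d = r₁ − r₂: 2, 0, 0, -4, 0, 0, 2
d²: 4, 0, 0, 16, 0, 0, 4; Σd² = 24
ρ = 1 − 6·24/(7·48) = 1 − 144/336 = 0.571

0.571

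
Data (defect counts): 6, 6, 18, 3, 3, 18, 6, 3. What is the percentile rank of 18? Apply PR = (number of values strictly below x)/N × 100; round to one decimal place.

75.0

N = 8.
Strictly below 18: 6. Equal to 18: 2.
PR = 6/8 × 100 = 75.0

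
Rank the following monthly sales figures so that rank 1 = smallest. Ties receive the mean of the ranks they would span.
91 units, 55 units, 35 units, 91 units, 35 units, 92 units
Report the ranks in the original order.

4.5, 3, 1.5, 4.5, 1.5, 6

Sorted (ascending): 35, 35, 55, 91, 91, 92
The 2 values of 35 occupy positions 1–2 → average rank (1+2)/2 = 1.5.
The 2 values of 91 occupy positions 4–5 → average rank (4+5)/2 = 4.5.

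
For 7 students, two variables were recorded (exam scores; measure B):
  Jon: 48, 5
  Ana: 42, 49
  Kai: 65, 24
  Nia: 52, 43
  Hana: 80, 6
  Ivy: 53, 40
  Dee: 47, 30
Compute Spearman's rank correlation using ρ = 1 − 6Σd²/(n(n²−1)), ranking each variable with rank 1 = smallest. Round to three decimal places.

-0.464

Ranks of variable 1: 3, 1, 6, 4, 7, 5, 2
Ranks of variable 2: 1, 7, 3, 6, 2, 5, 4
d = r₁ − r₂: 2, -6, 3, -2, 5, 0, -2
d²: 4, 36, 9, 4, 25, 0, 4; Σd² = 82
ρ = 1 − 6·82/(7·48) = 1 − 492/336 = -0.464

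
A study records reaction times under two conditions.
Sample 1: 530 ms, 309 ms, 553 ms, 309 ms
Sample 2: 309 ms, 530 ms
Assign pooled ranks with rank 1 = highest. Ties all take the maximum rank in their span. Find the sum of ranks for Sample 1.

Sorted (descending): 553, 530, 530, 309, 309, 309
The 2 values of 530 occupy positions 2–3 → each gets rank 3.
The 3 values of 309 occupy positions 4–6 → each gets rank 6.
Sample 1 values → pooled ranks: 530→3, 309→6, 553→1, 309→6
Rank sum = 3 + 6 + 1 + 6 = 16

16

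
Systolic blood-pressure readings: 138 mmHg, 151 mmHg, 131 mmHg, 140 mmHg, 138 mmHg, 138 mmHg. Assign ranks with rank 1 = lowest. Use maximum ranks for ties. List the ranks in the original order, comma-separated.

Sorted (ascending): 131, 138, 138, 138, 140, 151
The 3 values of 138 occupy positions 2–4 → each gets rank 4.

4, 6, 1, 5, 4, 4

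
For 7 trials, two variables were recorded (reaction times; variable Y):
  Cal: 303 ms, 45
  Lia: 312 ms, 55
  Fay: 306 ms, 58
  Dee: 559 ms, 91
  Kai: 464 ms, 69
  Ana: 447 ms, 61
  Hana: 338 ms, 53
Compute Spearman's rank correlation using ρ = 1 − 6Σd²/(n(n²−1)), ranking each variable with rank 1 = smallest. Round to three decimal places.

Ranks of variable 1: 1, 3, 2, 7, 6, 5, 4
Ranks of variable 2: 1, 3, 4, 7, 6, 5, 2
d = r₁ − r₂: 0, 0, -2, 0, 0, 0, 2
d²: 0, 0, 4, 0, 0, 0, 4; Σd² = 8
ρ = 1 − 6·8/(7·48) = 1 − 48/336 = 0.857

0.857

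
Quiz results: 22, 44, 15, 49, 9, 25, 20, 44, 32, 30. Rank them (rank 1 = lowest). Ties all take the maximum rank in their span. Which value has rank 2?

Sorted (ascending): 9, 15, 20, 22, 25, 30, 32, 44, 44, 49
The 2 values of 44 occupy positions 8–9 → each gets rank 9.
Rank 2 → value 15.

15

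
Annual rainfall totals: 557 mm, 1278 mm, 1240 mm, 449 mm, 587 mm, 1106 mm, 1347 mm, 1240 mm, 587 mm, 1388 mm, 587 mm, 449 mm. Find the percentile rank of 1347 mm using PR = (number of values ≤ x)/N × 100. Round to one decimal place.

91.7

N = 12.
Strictly below 1347: 10. Equal to 1347: 1.
PR = 11/12 × 100 = 91.7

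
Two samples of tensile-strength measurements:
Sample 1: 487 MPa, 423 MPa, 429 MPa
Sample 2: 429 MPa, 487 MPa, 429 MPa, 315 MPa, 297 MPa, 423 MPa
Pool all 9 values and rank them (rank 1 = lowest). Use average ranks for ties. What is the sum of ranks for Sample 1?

18

Sorted (ascending): 297, 315, 423, 423, 429, 429, 429, 487, 487
The 2 values of 423 occupy positions 3–4 → average rank (3+4)/2 = 3.5.
The 3 values of 429 occupy positions 5–7 → average rank 6.
The 2 values of 487 occupy positions 8–9 → average rank (8+9)/2 = 8.5.
Sample 1 values → pooled ranks: 487→8.5, 423→3.5, 429→6
Rank sum = 8.5 + 3.5 + 6 = 18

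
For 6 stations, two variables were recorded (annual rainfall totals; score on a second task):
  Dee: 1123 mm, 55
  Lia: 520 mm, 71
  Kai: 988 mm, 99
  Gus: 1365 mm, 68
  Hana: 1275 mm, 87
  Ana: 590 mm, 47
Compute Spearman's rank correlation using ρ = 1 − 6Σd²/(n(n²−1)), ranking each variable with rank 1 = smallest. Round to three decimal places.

0.086

Ranks of variable 1: 4, 1, 3, 6, 5, 2
Ranks of variable 2: 2, 4, 6, 3, 5, 1
d = r₁ − r₂: 2, -3, -3, 3, 0, 1
d²: 4, 9, 9, 9, 0, 1; Σd² = 32
ρ = 1 − 6·32/(6·35) = 1 − 192/210 = 0.086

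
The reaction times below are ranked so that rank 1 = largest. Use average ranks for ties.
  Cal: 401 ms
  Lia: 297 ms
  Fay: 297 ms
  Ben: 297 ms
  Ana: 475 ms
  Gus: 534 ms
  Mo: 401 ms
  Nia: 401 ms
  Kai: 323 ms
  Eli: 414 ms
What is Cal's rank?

Sorted (descending): 534, 475, 414, 401, 401, 401, 323, 297, 297, 297
The 3 values of 401 occupy positions 4–6 → average rank 5.
The 3 values of 297 occupy positions 8–10 → average rank 9.
Cal has value 401 ms → rank 5.

5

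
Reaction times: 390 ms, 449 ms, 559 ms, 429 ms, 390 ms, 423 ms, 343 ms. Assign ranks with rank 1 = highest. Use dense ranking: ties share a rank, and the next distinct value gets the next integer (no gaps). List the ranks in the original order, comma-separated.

Sorted (descending): 559, 449, 429, 423, 390, 390, 343
The 2 values of 390 share dense rank 5.
Remaining distinct values take the next consecutive integers.

5, 2, 1, 3, 5, 4, 6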